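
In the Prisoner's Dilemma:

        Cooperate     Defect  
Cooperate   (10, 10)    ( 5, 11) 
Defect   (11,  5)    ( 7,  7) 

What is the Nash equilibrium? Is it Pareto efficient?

(Defect, Defect) is NE; not Pareto efficient

Work:
Defect dominates Cooperate for both players:
If P2 cooperates: Defect (11) > Cooperate (10)
If P2 defects: Defect (7) > Cooperate (5)
NE: (Defect, Defect) with payoff (7, 7)
But (Cooperate, Cooperate) = (10, 10) Pareto dominates (7, 7)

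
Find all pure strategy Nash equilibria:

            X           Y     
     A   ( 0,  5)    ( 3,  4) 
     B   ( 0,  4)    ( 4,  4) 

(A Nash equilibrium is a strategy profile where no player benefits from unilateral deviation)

Nash equilibrium: (A, X), (B, X), (B, Y)

Work:
Best responses:
  P1 vs X: payoffs [0, 0] → best response A/B (payoff 0)
  P1 vs Y: payoffs [3, 4] → best response B (payoff 4)
  P2 vs A: payoffs [5, 4] → best response X (payoff 5)
  P2 vs B: payoffs [4, 4] → best response X/Y (payoff 4)
Mutual best responses: (A,X), (B,X), (B,Y) → Nash equilibria.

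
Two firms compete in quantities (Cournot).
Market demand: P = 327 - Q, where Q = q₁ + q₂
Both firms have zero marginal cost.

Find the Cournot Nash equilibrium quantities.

q₁* = q₂* = 109.0; P* = 109.0

Work:
Profit: π_i = P·q_i = (a - q_i - q_j)·q_i
FOC: ∂π_i/∂q_i = a - 2q_i - q_j = 0
Reaction function: q_i = (327 - q_j)/2
Symmetry: q* = 327/3 = 109.0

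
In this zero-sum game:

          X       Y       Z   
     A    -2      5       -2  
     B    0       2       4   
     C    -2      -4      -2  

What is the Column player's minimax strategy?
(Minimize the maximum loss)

Column should play X, value = 0

Work:
Column player minimizes Row's maximum payoff:
Column X: max payoff to Row = 0
Column Y: max payoff to Row = 5
Column Z: max payoff to Row = 4
Minimum is 0, achieved by column X.
Minimax strategy: X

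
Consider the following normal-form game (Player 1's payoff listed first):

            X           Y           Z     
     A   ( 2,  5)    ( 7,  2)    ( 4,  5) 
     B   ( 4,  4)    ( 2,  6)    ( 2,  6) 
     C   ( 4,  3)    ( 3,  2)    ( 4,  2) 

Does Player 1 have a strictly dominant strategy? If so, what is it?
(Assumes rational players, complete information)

No strictly dominant strategy exists for Player 1

Work:
A strategy strictly dominates another if it gives a strictly higher payoff against every opponent action. Compare each pair of P1's strategies column-by-column:
  A vs B: [2 vs 4, 7 vs 2, 4 vs 2] → A does not strictly dominate B (column X: 2 ≤ 4)
  A vs C: [2 vs 4, 7 vs 3, 4 vs 4] → A does not strictly dominate C (column X: 2 ≤ 4)
  B vs A: [4 vs 2, 2 vs 7, 2 vs 4] → B does not strictly dominate A (column Y: 2 ≤ 7)
  B vs C: [4 vs 4, 2 vs 3, 2 vs 4] → B does not strictly dominate C (column X: 4 ≤ 4)
  C vs A: [4 vs 2, 3 vs 7, 4 vs 4] → C does not strictly dominate A (column Y: 3 ≤ 7)
  C vs B: [4 vs 4, 3 vs 2, 4 vs 2] → C does not strictly dominate B (column X: 4 ≤ 4)
No single strategy strictly dominates all others → no strictly dominant strategy.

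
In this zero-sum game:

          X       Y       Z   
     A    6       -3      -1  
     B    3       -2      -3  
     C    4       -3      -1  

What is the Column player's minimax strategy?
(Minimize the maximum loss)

Column should play Y, value = -2

Work:
Column player minimizes Row's maximum payoff:
Column X: max payoff to Row = 6
Column Y: max payoff to Row = -2
Column Z: max payoff to Row = -1
Minimum is -2, achieved by column Y.
Minimax strategy: Y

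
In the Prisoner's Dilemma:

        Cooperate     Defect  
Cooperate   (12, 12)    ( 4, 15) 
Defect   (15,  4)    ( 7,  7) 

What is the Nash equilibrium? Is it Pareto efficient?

(Defect, Defect) is NE; not Pareto efficient

Work:
Defect dominates Cooperate for both players:
If P2 cooperates: Defect (15) > Cooperate (12)
If P2 defects: Defect (7) > Cooperate (4)
NE: (Defect, Defect) with payoff (7, 7)
But (Cooperate, Cooperate) = (12, 12) Pareto dominates (7, 7)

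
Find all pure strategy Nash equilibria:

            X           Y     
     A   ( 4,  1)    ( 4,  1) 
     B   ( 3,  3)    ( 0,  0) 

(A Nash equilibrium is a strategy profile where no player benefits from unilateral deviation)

Nash equilibrium: (A, X), (A, Y)

Work:
Best responses:
  P1 vs X: payoffs [4, 3] → best response A (payoff 4)
  P1 vs Y: payoffs [4, 0] → best response A (payoff 4)
  P2 vs A: payoffs [1, 1] → best response X/Y (payoff 1)
  P2 vs B: payoffs [3, 0] → best response X (payoff 3)
Mutual best responses: (A,X), (A,Y) → Nash equilibria.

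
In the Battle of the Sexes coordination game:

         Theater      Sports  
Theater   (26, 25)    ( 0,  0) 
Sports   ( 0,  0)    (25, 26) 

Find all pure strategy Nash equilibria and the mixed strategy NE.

Pure NE: (Theater, Theater) and (Sports, Sports); Mixed NE: p = 0.5098, q = 0.4902

Work:
Check pure NE:
(Theater, Theater): (26, 25) - no unilateral deviation beneficial
(Sports, Sports): (25, 26) - no unilateral deviation beneficial
Mixed NE: P1 plays Theater with p = 0.5098, P2 plays Theater with q = 0.4902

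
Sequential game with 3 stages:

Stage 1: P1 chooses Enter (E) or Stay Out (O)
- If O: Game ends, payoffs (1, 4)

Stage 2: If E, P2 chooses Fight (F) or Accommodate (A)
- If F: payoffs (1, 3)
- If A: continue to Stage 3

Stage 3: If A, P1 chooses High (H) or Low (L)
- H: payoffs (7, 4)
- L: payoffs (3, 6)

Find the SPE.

SPE: (E, A, H); Outcome (7, 4)

Work:
Stage 3: P1 chooses H (7 vs 3)
Stage 2: P2: F->3, A->4 (anticipating H). Choose A
Stage 1: P1: O->1, E->7 (anticipating A, H). Choose E
SPE path: E -> A -> H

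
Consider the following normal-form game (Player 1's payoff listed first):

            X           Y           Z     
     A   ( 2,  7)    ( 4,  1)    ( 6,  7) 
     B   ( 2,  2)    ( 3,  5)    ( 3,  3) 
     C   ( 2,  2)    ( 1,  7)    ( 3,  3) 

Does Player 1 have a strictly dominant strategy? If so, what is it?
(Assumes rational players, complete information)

No strictly dominant strategy exists for Player 1

Work:
A strategy strictly dominates another if it gives a strictly higher payoff against every opponent action. Compare each pair of P1's strategies column-by-column:
  A vs B: [2 vs 2, 4 vs 3, 6 vs 3] → A does not strictly dominate B (column X: 2 ≤ 2)
  A vs C: [2 vs 2, 4 vs 1, 6 vs 3] → A does not strictly dominate C (column X: 2 ≤ 2)
  B vs A: [2 vs 2, 3 vs 4, 3 vs 6] → B does not strictly dominate A (column X: 2 ≤ 2)
  B vs C: [2 vs 2, 3 vs 1, 3 vs 3] → B does not strictly dominate C (column X: 2 ≤ 2)
  C vs A: [2 vs 2, 1 vs 4, 3 vs 6] → C does not strictly dominate A (column X: 2 ≤ 2)
  C vs B: [2 vs 2, 1 vs 3, 3 vs 3] → C does not strictly dominate B (column X: 2 ≤ 2)
No single strategy strictly dominates all others → no strictly dominant strategy.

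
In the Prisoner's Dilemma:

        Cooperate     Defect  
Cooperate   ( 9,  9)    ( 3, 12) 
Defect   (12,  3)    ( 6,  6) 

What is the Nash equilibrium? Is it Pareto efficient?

(Defect, Defect) is NE; not Pareto efficient

Work:
Defect dominates Cooperate for both players:
If P2 cooperates: Defect (12) > Cooperate (9)
If P2 defects: Defect (6) > Cooperate (3)
NE: (Defect, Defect) with payoff (6, 6)
But (Cooperate, Cooperate) = (9, 9) Pareto dominates (6, 6)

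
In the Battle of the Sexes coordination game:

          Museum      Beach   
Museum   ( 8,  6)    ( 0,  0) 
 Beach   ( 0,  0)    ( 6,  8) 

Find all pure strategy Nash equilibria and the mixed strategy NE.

Pure NE: (Museum, Museum) and (Beach, Beach); Mixed NE: p = 0.5714, q = 0.4286

Work:
Check pure NE:
(Museum, Museum): (8, 6) - no unilateral deviation beneficial
(Beach, Beach): (6, 8) - no unilateral deviation beneficial
Mixed NE: P1 plays Museum with p = 0.5714, P2 plays Museum with q = 0.4286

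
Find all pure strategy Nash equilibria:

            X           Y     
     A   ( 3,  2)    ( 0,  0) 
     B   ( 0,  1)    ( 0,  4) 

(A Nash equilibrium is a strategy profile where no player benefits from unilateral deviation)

Nash equilibrium: (A, X), (B, Y)

Work:
Best responses:
  P1 vs X: payoffs [3, 0] → best response A (payoff 3)
  P1 vs Y: payoffs [0, 0] → best response A/B (payoff 0)
  P2 vs A: payoffs [2, 0] → best response X (payoff 2)
  P2 vs B: payoffs [1, 4] → best response Y (payoff 4)
Mutual best responses: (A,X), (B,Y) → Nash equilibria.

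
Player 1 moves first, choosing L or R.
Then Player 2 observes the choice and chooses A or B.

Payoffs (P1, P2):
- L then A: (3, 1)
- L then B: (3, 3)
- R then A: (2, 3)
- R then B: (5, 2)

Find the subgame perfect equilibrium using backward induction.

P1 plays L, P2 plays B after L and A after R; Payoff (3, 3)

Work:
Backward induction:
After L: P2 chooses B → P1 gets 3
After R: P2 chooses A → P1 gets 2
P1 chooses L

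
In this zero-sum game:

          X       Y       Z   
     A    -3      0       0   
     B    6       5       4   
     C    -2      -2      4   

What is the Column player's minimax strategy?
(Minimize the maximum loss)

Column should play Z, value = 4

Work:
Column player minimizes Row's maximum payoff:
Column X: max payoff to Row = 6
Column Y: max payoff to Row = 5
Column Z: max payoff to Row = 4
Minimum is 4, achieved by column Z.
Minimax strategy: Z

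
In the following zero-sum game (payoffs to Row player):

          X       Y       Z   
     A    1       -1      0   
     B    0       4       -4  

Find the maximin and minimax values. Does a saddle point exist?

Maximin = -1, Minimax = 0, Saddle: False

Work:
Row minimums: [-1, -4] → maximin = -1
Column maximums: [1, 4, 0] → minimax = 0
No saddle point (maximin ≠ minimax). Mixed strategy needed.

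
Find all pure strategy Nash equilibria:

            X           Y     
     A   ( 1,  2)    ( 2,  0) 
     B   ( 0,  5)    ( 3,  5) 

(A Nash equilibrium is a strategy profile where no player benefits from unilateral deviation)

Nash equilibrium: (A, X), (B, Y)

Work:
Best responses:
  P1 vs X: payoffs [1, 0] → best response A (payoff 1)
  P1 vs Y: payoffs [2, 3] → best response B (payoff 3)
  P2 vs A: payoffs [2, 0] → best response X (payoff 2)
  P2 vs B: payoffs [5, 5] → best response X/Y (payoff 5)
Mutual best responses: (A,X), (B,Y) → Nash equilibria.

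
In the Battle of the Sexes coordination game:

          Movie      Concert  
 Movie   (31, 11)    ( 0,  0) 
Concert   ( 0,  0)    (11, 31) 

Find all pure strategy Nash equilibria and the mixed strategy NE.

Pure NE: (Movie, Movie) and (Concert, Concert); Mixed NE: p = 0.7381, q = 0.2619

Work:
Check pure NE:
(Movie, Movie): (31, 11) - no unilateral deviation beneficial
(Concert, Concert): (11, 31) - no unilateral deviation beneficial
Mixed NE: P1 plays Movie with p = 0.7381, P2 plays Movie with q = 0.2619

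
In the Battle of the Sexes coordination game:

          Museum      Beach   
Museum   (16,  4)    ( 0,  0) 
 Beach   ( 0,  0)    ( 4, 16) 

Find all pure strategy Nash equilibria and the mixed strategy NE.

Pure NE: (Museum, Museum) and (Beach, Beach); Mixed NE: p = 0.8, q = 0.2

Work:
Check pure NE:
(Museum, Museum): (16, 4) - no unilateral deviation beneficial
(Beach, Beach): (4, 16) - no unilateral deviation beneficial
Mixed NE: P1 plays Museum with p = 0.8, P2 plays Museum with q = 0.2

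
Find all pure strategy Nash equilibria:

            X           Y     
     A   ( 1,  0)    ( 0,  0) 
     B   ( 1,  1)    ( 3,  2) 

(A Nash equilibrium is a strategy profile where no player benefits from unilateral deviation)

Nash equilibrium: (A, X), (B, Y)

Work:
Best responses:
  P1 vs X: payoffs [1, 1] → best response A/B (payoff 1)
  P1 vs Y: payoffs [0, 3] → best response B (payoff 3)
  P2 vs A: payoffs [0, 0] → best response X/Y (payoff 0)
  P2 vs B: payoffs [1, 2] → best response Y (payoff 2)
Mutual best responses: (A,X), (B,Y) → Nash equilibria.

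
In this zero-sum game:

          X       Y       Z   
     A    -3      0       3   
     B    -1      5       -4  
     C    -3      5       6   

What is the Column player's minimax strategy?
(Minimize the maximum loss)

Column should play X, value = -1

Work:
Column player minimizes Row's maximum payoff:
Column X: max payoff to Row = -1
Column Y: max payoff to Row = 5
Column Z: max payoff to Row = 6
Minimum is -1, achieved by column X.
Minimax strategy: X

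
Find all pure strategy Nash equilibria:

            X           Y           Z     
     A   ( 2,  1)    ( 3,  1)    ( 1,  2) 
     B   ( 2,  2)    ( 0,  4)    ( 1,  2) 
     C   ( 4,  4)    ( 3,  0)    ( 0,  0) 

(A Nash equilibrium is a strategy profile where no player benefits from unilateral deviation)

Nash equilibrium: (A, Z), (C, X)

Work:
Best responses:
  P1 vs X: payoffs [2, 2, 4] → best response C (payoff 4)
  P1 vs Y: payoffs [3, 0, 3] → best response A/C (payoff 3)
  P1 vs Z: payoffs [1, 1, 0] → best response A/B (payoff 1)
  P2 vs A: payoffs [1, 1, 2] → best response Z (payoff 2)
  P2 vs B: payoffs [2, 4, 2] → best response Y (payoff 4)
  P2 vs C: payoffs [4, 0, 0] → best response X (payoff 4)
Mutual best responses: (A,Z), (C,X) → Nash equilibria.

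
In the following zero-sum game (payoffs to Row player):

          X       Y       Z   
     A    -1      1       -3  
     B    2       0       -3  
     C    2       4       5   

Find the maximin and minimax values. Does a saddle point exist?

Maximin = 2, Minimax = 2, Saddle: True

Work:
Row minimums: [-3, -3, 2] → maximin = 2
Column maximums: [2, 4, 5] → minimax = 2
Saddle point exists! Game value = 2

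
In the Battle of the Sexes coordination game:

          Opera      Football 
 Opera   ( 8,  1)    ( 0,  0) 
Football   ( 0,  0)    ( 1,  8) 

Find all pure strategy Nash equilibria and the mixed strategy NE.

Pure NE: (Opera, Opera) and (Football, Football); Mixed NE: p = 0.8889, q = 0.1111

Work:
Check pure NE:
(Opera, Opera): (8, 1) - no unilateral deviation beneficial
(Football, Football): (1, 8) - no unilateral deviation beneficial
Mixed NE: P1 plays Opera with p = 0.8889, P2 plays Opera with q = 0.1111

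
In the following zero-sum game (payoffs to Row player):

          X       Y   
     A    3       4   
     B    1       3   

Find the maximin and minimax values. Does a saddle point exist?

Maximin = 3, Minimax = 3, Saddle: True

Work:
Row minimums: [3, 1] → maximin = 3
Column maximums: [3, 4] → minimax = 3
Saddle point exists! Game value = 3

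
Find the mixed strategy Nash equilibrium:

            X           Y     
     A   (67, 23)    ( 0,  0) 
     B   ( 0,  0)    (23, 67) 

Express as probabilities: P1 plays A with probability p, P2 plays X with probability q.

p = 0.7444, q = 0.2556

Work:
Find probabilities that make opponent indifferent:
P2 chooses q to make P1 indifferent between A and B
P1 chooses p to make P2 indifferent between X and Y
Mixed NE: P1 plays (A: 0.7444, B: 0.2556), P2 plays (X: 0.2556, Y: 0.7444)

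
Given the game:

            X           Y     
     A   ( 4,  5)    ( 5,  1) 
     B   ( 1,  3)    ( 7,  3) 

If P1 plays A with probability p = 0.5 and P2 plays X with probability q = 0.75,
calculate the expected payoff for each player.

E[P1] = 3.375, E[P2] = 3.5

Work:
E[P1] = p·q·π₁(A,X) + p·(1-q)·π₁(A,Y) + (1-p)·q·π₁(B,X) + (1-p)·(1-q)·π₁(B,Y)
= 0.5·0.75·4 + 0.5·0.25·5 + 0.5·0.75·1 + 0.5·0.25·7
= 3.375

E[P2] = 3.5 (similar calculation)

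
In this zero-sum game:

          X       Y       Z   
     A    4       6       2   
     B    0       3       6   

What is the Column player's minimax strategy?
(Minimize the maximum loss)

Column should play X, value = 4

Work:
Column player minimizes Row's maximum payoff:
Column X: max payoff to Row = 4
Column Y: max payoff to Row = 6
Column Z: max payoff to Row = 6
Minimum is 4, achieved by column X.
Minimax strategy: X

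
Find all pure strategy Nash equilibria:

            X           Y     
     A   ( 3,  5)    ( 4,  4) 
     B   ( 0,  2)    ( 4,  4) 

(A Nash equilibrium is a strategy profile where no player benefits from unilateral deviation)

Nash equilibrium: (A, X), (B, Y)

Work:
Best responses:
  P1 vs X: payoffs [3, 0] → best response A (payoff 3)
  P1 vs Y: payoffs [4, 4] → best response A/B (payoff 4)
  P2 vs A: payoffs [5, 4] → best response X (payoff 5)
  P2 vs B: payoffs [2, 4] → best response Y (payoff 4)
Mutual best responses: (A,X), (B,Y) → Nash equilibria.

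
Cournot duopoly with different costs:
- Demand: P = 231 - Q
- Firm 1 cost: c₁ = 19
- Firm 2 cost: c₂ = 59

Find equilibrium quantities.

q₁* = 84.0, q₂* = 44.0

Work:
Reaction: q₁ = (231 - 19 - q₂)/2
Reaction: q₂ = (231 - 59 - q₁)/2
Solve simultaneously:
q₁* = (231 - 2×19 + 59)/3 = 84.0
q₂* = (231 - 2×59 + 19)/3 = 44.0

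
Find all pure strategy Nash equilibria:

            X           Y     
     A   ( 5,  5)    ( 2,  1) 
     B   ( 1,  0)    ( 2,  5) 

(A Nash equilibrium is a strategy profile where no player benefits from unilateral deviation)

Nash equilibrium: (A, X), (B, Y)

Work:
Best responses:
  P1 vs X: payoffs [5, 1] → best response A (payoff 5)
  P1 vs Y: payoffs [2, 2] → best response A/B (payoff 2)
  P2 vs A: payoffs [5, 1] → best response X (payoff 5)
  P2 vs B: payoffs [0, 5] → best response Y (payoff 5)
Mutual best responses: (A,X), (B,Y) → Nash equilibria.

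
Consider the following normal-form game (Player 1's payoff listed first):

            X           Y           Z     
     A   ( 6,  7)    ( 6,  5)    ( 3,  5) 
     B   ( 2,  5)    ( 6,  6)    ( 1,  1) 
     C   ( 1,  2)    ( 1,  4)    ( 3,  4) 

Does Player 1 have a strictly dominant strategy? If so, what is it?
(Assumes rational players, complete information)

No strictly dominant strategy exists for Player 1

Work:
A strategy strictly dominates another if it gives a strictly higher payoff against every opponent action. Compare each pair of P1's strategies column-by-column:
  A vs B: [6 vs 2, 6 vs 6, 3 vs 1] → A does not strictly dominate B (column Y: 6 ≤ 6)
  A vs C: [6 vs 1, 6 vs 1, 3 vs 3] → A does not strictly dominate C (column Z: 3 ≤ 3)
  B vs A: [2 vs 6, 6 vs 6, 1 vs 3] → B does not strictly dominate A (column X: 2 ≤ 6)
  B vs C: [2 vs 1, 6 vs 1, 1 vs 3] → B does not strictly dominate C (column Z: 1 ≤ 3)
  C vs A: [1 vs 6, 1 vs 6, 3 vs 3] → C does not strictly dominate A (column X: 1 ≤ 6)
  C vs B: [1 vs 2, 1 vs 6, 3 vs 1] → C does not strictly dominate B (column X: 1 ≤ 2)
No single strategy strictly dominates all others → no strictly dominant strategy.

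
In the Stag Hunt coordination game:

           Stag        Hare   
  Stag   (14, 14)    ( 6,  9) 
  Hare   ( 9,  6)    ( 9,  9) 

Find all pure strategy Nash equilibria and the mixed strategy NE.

Pure NE: (Stag, Stag) and (Hare, Hare); Mixed NE: p = 0.375, q = 0.375

Work:
Check pure NE:
(Stag, Stag): (14, 14) - no unilateral deviation beneficial
(Hare, Hare): (9, 9) - no unilateral deviation beneficial
Mixed NE: P1 plays Stag with p = 0.375, P2 plays Stag with q = 0.375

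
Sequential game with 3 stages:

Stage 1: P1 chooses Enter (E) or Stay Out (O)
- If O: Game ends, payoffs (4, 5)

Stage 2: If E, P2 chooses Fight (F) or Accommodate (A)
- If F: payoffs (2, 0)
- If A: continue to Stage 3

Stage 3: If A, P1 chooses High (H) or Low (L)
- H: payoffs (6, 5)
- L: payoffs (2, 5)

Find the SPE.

SPE: (E, A, H); Outcome (6, 5)

Work:
Stage 3: P1 chooses H (6 vs 2)
Stage 2: P2: F->0, A->5 (anticipating H). Choose A
Stage 1: P1: O->4, E->6 (anticipating A, H). Choose E
SPE path: E -> A -> H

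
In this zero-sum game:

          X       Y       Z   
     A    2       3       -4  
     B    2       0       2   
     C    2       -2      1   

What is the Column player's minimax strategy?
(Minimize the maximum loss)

Column should play X or Z (all achieve the minimum), value = 2

Work:
Column player minimizes Row's maximum payoff:
Column X: max payoff to Row = 2
Column Y: max payoff to Row = 3
Column Z: max payoff to Row = 2
Minimum is 2, achieved by columns X, Z (tied).
Each of X or Z is a minimax strategy.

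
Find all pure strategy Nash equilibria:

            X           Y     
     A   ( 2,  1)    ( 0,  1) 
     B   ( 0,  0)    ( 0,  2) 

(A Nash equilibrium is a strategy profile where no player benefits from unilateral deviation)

Nash equilibrium: (A, X), (A, Y), (B, Y)

Work:
Best responses:
  P1 vs X: payoffs [2, 0] → best response A (payoff 2)
  P1 vs Y: payoffs [0, 0] → best response A/B (payoff 0)
  P2 vs A: payoffs [1, 1] → best response X/Y (payoff 1)
  P2 vs B: payoffs [0, 2] → best response Y (payoff 2)
Mutual best responses: (A,X), (A,Y), (B,Y) → Nash equilibria.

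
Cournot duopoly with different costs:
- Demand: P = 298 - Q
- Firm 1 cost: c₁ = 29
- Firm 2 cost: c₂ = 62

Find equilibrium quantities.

q₁* = 100.67, q₂* = 67.67

Work:
Reaction: q₁ = (298 - 29 - q₂)/2
Reaction: q₂ = (298 - 62 - q₁)/2
Solve simultaneously:
q₁* = (298 - 2×29 + 62)/3 = 100.67
q₂* = (298 - 2×62 + 29)/3 = 67.67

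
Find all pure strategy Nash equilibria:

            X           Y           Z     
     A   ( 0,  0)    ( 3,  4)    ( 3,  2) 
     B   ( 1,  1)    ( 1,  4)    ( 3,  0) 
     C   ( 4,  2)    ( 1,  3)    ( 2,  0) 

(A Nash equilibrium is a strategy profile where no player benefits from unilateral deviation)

Nash equilibrium: (A, Y)

Work:
Best responses:
  P1 vs X: payoffs [0, 1, 4] → best response C (payoff 4)
  P1 vs Y: payoffs [3, 1, 1] → best response A (payoff 3)
  P1 vs Z: payoffs [3, 3, 2] → best response A/B (payoff 3)
  P2 vs A: payoffs [0, 4, 2] → best response Y (payoff 4)
  P2 vs B: payoffs [1, 4, 0] → best response Y (payoff 4)
  P2 vs C: payoffs [2, 3, 0] → best response Y (payoff 3)
Mutual best responses: (A,Y) → Nash equilibria.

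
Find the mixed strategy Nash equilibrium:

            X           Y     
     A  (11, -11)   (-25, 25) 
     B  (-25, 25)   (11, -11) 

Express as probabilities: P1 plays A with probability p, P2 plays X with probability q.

p = 0.5, q = 0.5

Work:
Find probabilities that make opponent indifferent:
P2 chooses q to make P1 indifferent between A and B
P1 chooses p to make P2 indifferent between X and Y
Mixed NE: P1 plays (A: 0.5, B: 0.5), P2 plays (X: 0.5, Y: 0.5)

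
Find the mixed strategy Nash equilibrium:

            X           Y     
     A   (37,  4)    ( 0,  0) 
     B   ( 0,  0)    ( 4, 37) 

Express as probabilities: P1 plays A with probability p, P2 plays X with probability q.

p = 0.9024, q = 0.0976

Work:
Find probabilities that make opponent indifferent:
P2 chooses q to make P1 indifferent between A and B
P1 chooses p to make P2 indifferent between X and Y
Mixed NE: P1 plays (A: 0.9024, B: 0.0976), P2 plays (X: 0.0976, Y: 0.9024)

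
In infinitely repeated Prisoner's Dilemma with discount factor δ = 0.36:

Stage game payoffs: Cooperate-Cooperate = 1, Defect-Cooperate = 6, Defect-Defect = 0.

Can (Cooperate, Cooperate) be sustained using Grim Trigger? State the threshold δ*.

δ* = 0.8333; since δ = 0.36 < 0.8333, cooperation cannot be sustained

Work:
For Grim Trigger:
Cooperate forever: 1/(1-δ)
Defect then punished: 6 + 0·δ/(1-δ)
Need: 1/(1-δ) ≥ 6 + 0·δ/(1-δ)
Solving: δ ≥ (T-R)/(T-P) = (6-1)/(6-0) = 0.8333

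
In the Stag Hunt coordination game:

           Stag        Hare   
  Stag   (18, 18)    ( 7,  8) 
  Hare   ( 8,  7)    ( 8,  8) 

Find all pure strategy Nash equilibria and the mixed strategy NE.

Pure NE: (Stag, Stag) and (Hare, Hare); Mixed NE: p = 0.0909, q = 0.0909

Work:
Check pure NE:
(Stag, Stag): (18, 18) - no unilateral deviation beneficial
(Hare, Hare): (8, 8) - no unilateral deviation beneficial
Mixed NE: P1 plays Stag with p = 0.0909, P2 plays Stag with q = 0.0909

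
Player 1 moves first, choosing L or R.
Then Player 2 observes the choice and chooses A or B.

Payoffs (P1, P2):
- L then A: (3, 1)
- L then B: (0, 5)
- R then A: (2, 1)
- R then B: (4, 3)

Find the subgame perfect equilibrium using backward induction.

P1 plays R, P2 plays B after L and B after R; Payoff (4, 3)

Work:
Backward induction:
After L: P2 chooses B → P1 gets 0
After R: P2 chooses B → P1 gets 4
P1 chooses R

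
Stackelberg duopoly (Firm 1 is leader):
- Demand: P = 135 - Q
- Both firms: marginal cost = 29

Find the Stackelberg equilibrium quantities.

q₁* (leader) = 53.0, q₂* (follower) = 26.5

Work:
Follower's reaction: q₂ = (a - c - q₁)/2
Leader substitutes: π₁ = q₁·(a - q₁ - (a-c-q₁)/2 - c)
FOC: q₁* = (135 - 29)/2 = 53.00
Then: q₂* = (135 - 29 - 53.0)/2 = 26.50
Leader has first-mover advantage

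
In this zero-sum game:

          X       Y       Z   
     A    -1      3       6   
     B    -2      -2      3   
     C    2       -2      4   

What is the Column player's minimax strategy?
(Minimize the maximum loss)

Column should play X, value = 2

Work:
Column player minimizes Row's maximum payoff:
Column X: max payoff to Row = 2
Column Y: max payoff to Row = 3
Column Z: max payoff to Row = 6
Minimum is 2, achieved by column X.
Minimax strategy: X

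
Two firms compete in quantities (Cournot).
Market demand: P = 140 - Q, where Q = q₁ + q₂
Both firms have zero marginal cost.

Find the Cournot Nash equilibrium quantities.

q₁* = q₂* = 46.67; P* = 46.67

Work:
Profit: π_i = P·q_i = (a - q_i - q_j)·q_i
FOC: ∂π_i/∂q_i = a - 2q_i - q_j = 0
Reaction function: q_i = (140 - q_j)/2
Symmetry: q* = 140/3 = 46.67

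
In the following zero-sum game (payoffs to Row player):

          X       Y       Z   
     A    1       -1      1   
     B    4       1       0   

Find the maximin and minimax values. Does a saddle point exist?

Maximin = 0, Minimax = 1, Saddle: False

Work:
Row minimums: [-1, 0] → maximin = 0
Column maximums: [4, 1, 1] → minimax = 1
No saddle point (maximin ≠ minimax). Mixed strategy needed.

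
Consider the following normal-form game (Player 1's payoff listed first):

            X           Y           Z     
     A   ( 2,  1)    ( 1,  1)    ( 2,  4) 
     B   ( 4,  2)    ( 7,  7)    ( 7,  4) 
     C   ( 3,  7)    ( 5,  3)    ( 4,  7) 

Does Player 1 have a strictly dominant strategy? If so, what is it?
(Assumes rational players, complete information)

Yes, Player 1's strictly dominant strategy is B

Work:
A strategy strictly dominates another if it gives a strictly higher payoff against every opponent action. Compare each pair of P1's strategies column-by-column:
  A vs B: [2 vs 4, 1 vs 7, 2 vs 7] → A does not strictly dominate B (column X: 2 ≤ 4)
  A vs C: [2 vs 3, 1 vs 5, 2 vs 4] → A does not strictly dominate C (column X: 2 ≤ 3)
  B vs A: [4 vs 2, 7 vs 1, 7 vs 2] → B strictly dominates A
  B vs C: [4 vs 3, 7 vs 5, 7 vs 4] → B strictly dominates C
  C vs A: [3 vs 2, 5 vs 1, 4 vs 2] → C strictly dominates A
  C vs B: [3 vs 4, 5 vs 7, 4 vs 7] → C does not strictly dominate B (column X: 3 ≤ 4)
B strictly dominates every other strategy → strictly dominant.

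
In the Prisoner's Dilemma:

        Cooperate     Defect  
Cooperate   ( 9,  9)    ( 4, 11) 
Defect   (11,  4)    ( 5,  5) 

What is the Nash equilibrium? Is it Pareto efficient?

(Defect, Defect) is NE; not Pareto efficient

Work:
Defect dominates Cooperate for both players:
If P2 cooperates: Defect (11) > Cooperate (9)
If P2 defects: Defect (5) > Cooperate (4)
NE: (Defect, Defect) with payoff (5, 5)
But (Cooperate, Cooperate) = (9, 9) Pareto dominates (5, 5)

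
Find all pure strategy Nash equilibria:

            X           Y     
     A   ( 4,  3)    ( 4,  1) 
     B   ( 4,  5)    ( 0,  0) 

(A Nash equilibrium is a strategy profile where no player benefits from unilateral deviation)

Nash equilibrium: (A, X), (B, X)

Work:
Best responses:
  P1 vs X: payoffs [4, 4] → best response A/B (payoff 4)
  P1 vs Y: payoffs [4, 0] → best response A (payoff 4)
  P2 vs A: payoffs [3, 1] → best response X (payoff 3)
  P2 vs B: payoffs [5, 0] → best response X (payoff 5)
Mutual best responses: (A,X), (B,X) → Nash equilibria.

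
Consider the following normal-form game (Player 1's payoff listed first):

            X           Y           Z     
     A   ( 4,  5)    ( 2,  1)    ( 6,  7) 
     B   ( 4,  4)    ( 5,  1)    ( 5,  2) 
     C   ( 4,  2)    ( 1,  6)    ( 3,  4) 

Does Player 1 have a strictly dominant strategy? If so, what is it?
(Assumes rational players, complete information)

No strictly dominant strategy exists for Player 1

Work:
A strategy strictly dominates another if it gives a strictly higher payoff against every opponent action. Compare each pair of P1's strategies column-by-column:
  A vs B: [4 vs 4, 2 vs 5, 6 vs 5] → A does not strictly dominate B (column X: 4 ≤ 4)
  A vs C: [4 vs 4, 2 vs 1, 6 vs 3] → A does not strictly dominate C (column X: 4 ≤ 4)
  B vs A: [4 vs 4, 5 vs 2, 5 vs 6] → B does not strictly dominate A (column X: 4 ≤ 4)
  B vs C: [4 vs 4, 5 vs 1, 5 vs 3] → B does not strictly dominate C (column X: 4 ≤ 4)
  C vs A: [4 vs 4, 1 vs 2, 3 vs 6] → C does not strictly dominate A (column X: 4 ≤ 4)
  C vs B: [4 vs 4, 1 vs 5, 3 vs 5] → C does not strictly dominate B (column X: 4 ≤ 4)
No single strategy strictly dominates all others → no strictly dominant strategy.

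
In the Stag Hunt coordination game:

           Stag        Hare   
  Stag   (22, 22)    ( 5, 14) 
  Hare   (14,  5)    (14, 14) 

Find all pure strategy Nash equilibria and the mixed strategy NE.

Pure NE: (Stag, Stag) and (Hare, Hare); Mixed NE: p = 0.5294, q = 0.5294

Work:
Check pure NE:
(Stag, Stag): (22, 22) - no unilateral deviation beneficial
(Hare, Hare): (14, 14) - no unilateral deviation beneficial
Mixed NE: P1 plays Stag with p = 0.5294, P2 plays Stag with q = 0.5294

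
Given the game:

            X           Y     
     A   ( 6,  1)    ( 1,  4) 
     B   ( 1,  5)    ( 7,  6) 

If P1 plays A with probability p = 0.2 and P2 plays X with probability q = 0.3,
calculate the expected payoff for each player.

E[P1] = 4.66, E[P2] = 5.18

Work:
E[P1] = p·q·π₁(A,X) + p·(1-q)·π₁(A,Y) + (1-p)·q·π₁(B,X) + (1-p)·(1-q)·π₁(B,Y)
= 0.2·0.3·6 + 0.2·0.7·1 + 0.8·0.3·1 + 0.8·0.7·7
= 4.66

E[P2] = 5.18 (similar calculation)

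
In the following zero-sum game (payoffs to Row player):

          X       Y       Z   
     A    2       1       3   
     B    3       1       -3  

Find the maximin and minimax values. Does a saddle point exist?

Maximin = 1, Minimax = 1, Saddle: True

Work:
Row minimums: [1, -3] → maximin = 1
Column maximums: [3, 1, 3] → minimax = 1
Saddle point exists! Game value = 1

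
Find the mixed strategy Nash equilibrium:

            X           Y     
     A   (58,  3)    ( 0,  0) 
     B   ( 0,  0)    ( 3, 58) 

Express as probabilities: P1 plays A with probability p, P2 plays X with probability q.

p = 0.9508, q = 0.0492

Work:
Find probabilities that make opponent indifferent:
P2 chooses q to make P1 indifferent between A and B
P1 chooses p to make P2 indifferent between X and Y
Mixed NE: P1 plays (A: 0.9508, B: 0.0492), P2 plays (X: 0.0492, Y: 0.9508)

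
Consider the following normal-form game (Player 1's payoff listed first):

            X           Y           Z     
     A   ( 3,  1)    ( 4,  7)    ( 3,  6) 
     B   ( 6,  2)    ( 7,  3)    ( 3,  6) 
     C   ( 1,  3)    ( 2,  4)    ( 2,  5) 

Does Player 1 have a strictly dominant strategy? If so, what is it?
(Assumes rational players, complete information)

No strictly dominant strategy exists for Player 1

Work:
A strategy strictly dominates another if it gives a strictly higher payoff against every opponent action. Compare each pair of P1's strategies column-by-column:
  A vs B: [3 vs 6, 4 vs 7, 3 vs 3] → A does not strictly dominate B (column X: 3 ≤ 6)
  A vs C: [3 vs 1, 4 vs 2, 3 vs 2] → A strictly dominates C
  B vs A: [6 vs 3, 7 vs 4, 3 vs 3] → B does not strictly dominate A (column Z: 3 ≤ 3)
  B vs C: [6 vs 1, 7 vs 2, 3 vs 2] → B strictly dominates C
  C vs A: [1 vs 3, 2 vs 4, 2 vs 3] → C does not strictly dominate A (column X: 1 ≤ 3)
  C vs B: [1 vs 6, 2 vs 7, 2 vs 3] → C does not strictly dominate B (column X: 1 ≤ 6)
No single strategy strictly dominates all others → no strictly dominant strategy.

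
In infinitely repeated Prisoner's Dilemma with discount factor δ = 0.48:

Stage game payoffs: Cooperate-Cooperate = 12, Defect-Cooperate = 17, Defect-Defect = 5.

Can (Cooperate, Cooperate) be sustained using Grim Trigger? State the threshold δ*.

δ* = 0.4167; since δ = 0.48 ≥ 0.4167, cooperation can be sustained

Work:
For Grim Trigger:
Cooperate forever: 12/(1-δ)
Defect then punished: 17 + 5·δ/(1-δ)
Need: 12/(1-δ) ≥ 17 + 5·δ/(1-δ)
Solving: δ ≥ (T-R)/(T-P) = (17-12)/(17-5) = 0.4167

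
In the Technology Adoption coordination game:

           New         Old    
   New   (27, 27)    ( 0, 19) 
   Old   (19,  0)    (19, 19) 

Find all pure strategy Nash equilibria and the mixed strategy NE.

Pure NE: (New, New) and (Old, Old); Mixed NE: p = 0.7037, q = 0.7037

Work:
Check pure NE:
(New, New): (27, 27) - no unilateral deviation beneficial
(Old, Old): (19, 19) - no unilateral deviation beneficial
Mixed NE: P1 plays New with p = 0.7037, P2 plays New with q = 0.7037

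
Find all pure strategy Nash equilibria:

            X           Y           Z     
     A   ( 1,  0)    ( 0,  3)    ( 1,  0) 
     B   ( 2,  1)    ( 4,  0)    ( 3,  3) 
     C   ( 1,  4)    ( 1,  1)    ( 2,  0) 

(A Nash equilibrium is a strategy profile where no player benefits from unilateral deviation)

Nash equilibrium: (B, Z)

Work:
Best responses:
  P1 vs X: payoffs [1, 2, 1] → best response B (payoff 2)
  P1 vs Y: payoffs [0, 4, 1] → best response B (payoff 4)
  P1 vs Z: payoffs [1, 3, 2] → best response B (payoff 3)
  P2 vs A: payoffs [0, 3, 0] → best response Y (payoff 3)
  P2 vs B: payoffs [1, 0, 3] → best response Z (payoff 3)
  P2 vs C: payoffs [4, 1, 0] → best response X (payoff 4)
Mutual best responses: (B,Z) → Nash equilibria.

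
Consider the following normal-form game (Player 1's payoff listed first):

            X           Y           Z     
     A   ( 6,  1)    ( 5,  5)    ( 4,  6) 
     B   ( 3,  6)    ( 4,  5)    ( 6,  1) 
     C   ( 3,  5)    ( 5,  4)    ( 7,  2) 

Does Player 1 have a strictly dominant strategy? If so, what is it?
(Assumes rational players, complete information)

No strictly dominant strategy exists for Player 1

Work:
A strategy strictly dominates another if it gives a strictly higher payoff against every opponent action. Compare each pair of P1's strategies column-by-column:
  A vs B: [6 vs 3, 5 vs 4, 4 vs 6] → A does not strictly dominate B (column Z: 4 ≤ 6)
  A vs C: [6 vs 3, 5 vs 5, 4 vs 7] → A does not strictly dominate C (column Y: 5 ≤ 5)
  B vs A: [3 vs 6, 4 vs 5, 6 vs 4] → B does not strictly dominate A (column X: 3 ≤ 6)
  B vs C: [3 vs 3, 4 vs 5, 6 vs 7] → B does not strictly dominate C (column X: 3 ≤ 3)
  C vs A: [3 vs 6, 5 vs 5, 7 vs 4] → C does not strictly dominate A (column X: 3 ≤ 6)
  C vs B: [3 vs 3, 5 vs 4, 7 vs 6] → C does not strictly dominate B (column X: 3 ≤ 3)
No single strategy strictly dominates all others → no strictly dominant strategy.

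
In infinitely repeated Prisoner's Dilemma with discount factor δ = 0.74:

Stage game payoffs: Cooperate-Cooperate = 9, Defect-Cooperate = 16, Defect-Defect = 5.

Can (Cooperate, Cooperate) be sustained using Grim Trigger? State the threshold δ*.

δ* = 0.6364; since δ = 0.74 ≥ 0.6364, cooperation can be sustained

Work:
For Grim Trigger:
Cooperate forever: 9/(1-δ)
Defect then punished: 16 + 5·δ/(1-δ)
Need: 9/(1-δ) ≥ 16 + 5·δ/(1-δ)
Solving: δ ≥ (T-R)/(T-P) = (16-9)/(16-5) = 0.6364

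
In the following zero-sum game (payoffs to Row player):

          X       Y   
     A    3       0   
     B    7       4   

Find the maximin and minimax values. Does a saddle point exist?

Maximin = 4, Minimax = 4, Saddle: True

Work:
Row minimums: [0, 4] → maximin = 4
Column maximums: [7, 4] → minimax = 4
Saddle point exists! Game value = 4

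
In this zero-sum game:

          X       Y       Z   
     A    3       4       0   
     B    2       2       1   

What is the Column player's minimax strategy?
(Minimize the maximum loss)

Column should play Z, value = 1

Work:
Column player minimizes Row's maximum payoff:
Column X: max payoff to Row = 3
Column Y: max payoff to Row = 4
Column Z: max payoff to Row = 1
Minimum is 1, achieved by column Z.
Minimax strategy: Z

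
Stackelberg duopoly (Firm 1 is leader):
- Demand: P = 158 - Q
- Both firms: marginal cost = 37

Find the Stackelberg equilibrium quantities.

q₁* (leader) = 60.5, q₂* (follower) = 30.25

Work:
Follower's reaction: q₂ = (a - c - q₁)/2
Leader substitutes: π₁ = q₁·(a - q₁ - (a-c-q₁)/2 - c)
FOC: q₁* = (158 - 37)/2 = 60.50
Then: q₂* = (158 - 37 - 60.5)/2 = 30.25
Leader has first-mover advantage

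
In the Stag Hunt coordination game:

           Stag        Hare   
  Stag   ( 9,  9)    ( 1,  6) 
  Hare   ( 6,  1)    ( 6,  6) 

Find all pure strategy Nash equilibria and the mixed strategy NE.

Pure NE: (Stag, Stag) and (Hare, Hare); Mixed NE: p = 0.625, q = 0.625

Work:
Check pure NE:
(Stag, Stag): (9, 9) - no unilateral deviation beneficial
(Hare, Hare): (6, 6) - no unilateral deviation beneficial
Mixed NE: P1 plays Stag with p = 0.625, P2 plays Stag with q = 0.625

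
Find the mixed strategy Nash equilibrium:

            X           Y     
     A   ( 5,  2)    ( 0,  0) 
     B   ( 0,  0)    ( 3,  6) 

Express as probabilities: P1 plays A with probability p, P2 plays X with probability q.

p = 0.75, q = 0.375

Work:
Find probabilities that make opponent indifferent:
P2 chooses q to make P1 indifferent between A and B
P1 chooses p to make P2 indifferent between X and Y
Mixed NE: P1 plays (A: 0.75, B: 0.25), P2 plays (X: 0.375, Y: 0.625)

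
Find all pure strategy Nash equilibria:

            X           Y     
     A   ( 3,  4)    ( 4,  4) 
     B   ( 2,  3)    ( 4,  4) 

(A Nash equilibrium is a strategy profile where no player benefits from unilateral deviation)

Nash equilibrium: (A, X), (A, Y), (B, Y)

Work:
Best responses:
  P1 vs X: payoffs [3, 2] → best response A (payoff 3)
  P1 vs Y: payoffs [4, 4] → best response A/B (payoff 4)
  P2 vs A: payoffs [4, 4] → best response X/Y (payoff 4)
  P2 vs B: payoffs [3, 4] → best response Y (payoff 4)
Mutual best responses: (A,X), (A,Y), (B,Y) → Nash equilibria.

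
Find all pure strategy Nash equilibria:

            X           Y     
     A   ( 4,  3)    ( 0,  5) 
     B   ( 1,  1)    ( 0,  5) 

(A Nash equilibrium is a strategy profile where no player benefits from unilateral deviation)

Nash equilibrium: (A, Y), (B, Y)

Work:
Best responses:
  P1 vs X: payoffs [4, 1] → best response A (payoff 4)
  P1 vs Y: payoffs [0, 0] → best response A/B (payoff 0)
  P2 vs A: payoffs [3, 5] → best response Y (payoff 5)
  P2 vs B: payoffs [1, 5] → best response Y (payoff 5)
Mutual best responses: (A,Y), (B,Y) → Nash equilibria.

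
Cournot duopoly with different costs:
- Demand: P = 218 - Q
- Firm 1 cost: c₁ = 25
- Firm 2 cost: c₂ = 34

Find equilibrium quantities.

q₁* = 67.33, q₂* = 58.33

Work:
Reaction: q₁ = (218 - 25 - q₂)/2
Reaction: q₂ = (218 - 34 - q₁)/2
Solve simultaneously:
q₁* = (218 - 2×25 + 34)/3 = 67.33
q₂* = (218 - 2×34 + 25)/3 = 58.33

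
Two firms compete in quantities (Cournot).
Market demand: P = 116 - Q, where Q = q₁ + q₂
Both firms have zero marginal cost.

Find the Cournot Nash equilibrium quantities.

q₁* = q₂* = 38.67; P* = 38.67

Work:
Profit: π_i = P·q_i = (a - q_i - q_j)·q_i
FOC: ∂π_i/∂q_i = a - 2q_i - q_j = 0
Reaction function: q_i = (116 - q_j)/2
Symmetry: q* = 116/3 = 38.67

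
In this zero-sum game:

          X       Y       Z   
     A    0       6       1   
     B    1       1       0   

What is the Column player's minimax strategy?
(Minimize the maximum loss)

Column should play X or Z (all achieve the minimum), value = 1

Work:
Column player minimizes Row's maximum payoff:
Column X: max payoff to Row = 1
Column Y: max payoff to Row = 6
Column Z: max payoff to Row = 1
Minimum is 1, achieved by columns X, Z (tied).
Each of X or Z is a minimax strategy.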